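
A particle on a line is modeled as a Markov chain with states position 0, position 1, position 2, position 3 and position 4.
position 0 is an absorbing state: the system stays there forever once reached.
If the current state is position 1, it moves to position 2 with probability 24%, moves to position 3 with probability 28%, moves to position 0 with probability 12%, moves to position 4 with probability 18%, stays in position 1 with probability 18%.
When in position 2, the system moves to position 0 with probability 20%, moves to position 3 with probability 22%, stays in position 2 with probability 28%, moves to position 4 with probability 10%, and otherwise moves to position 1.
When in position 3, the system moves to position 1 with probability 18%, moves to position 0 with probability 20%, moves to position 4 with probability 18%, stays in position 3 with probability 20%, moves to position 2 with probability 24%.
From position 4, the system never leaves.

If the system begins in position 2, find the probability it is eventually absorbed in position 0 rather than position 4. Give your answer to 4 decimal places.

0.5804

Let h(s) be the probability of absorption at position 0 starting from transient state s. Then h(position 0) = 1 and h(position 4) = 0. By first-step analysis:
h(position 1) = 0.12·1 + 0.18·h(position 1) + 0.24·h(position 2) + 0.28·h(position 3) + 0.18·0
h(position 2) = 0.2·1 + 0.2·h(position 1) + 0.28·h(position 2) + 0.22·h(position 3) + 0.1·0
h(position 3) = 0.2·1 + 0.18·h(position 1) + 0.24·h(position 2) + 0.2·h(position 3) + 0.18·0
Solving: h(position 1) = 0.4994, h(position 2) = 0.5804, h(position 3) = 0.5365.
Starting from position 2, the probability is 0.5804.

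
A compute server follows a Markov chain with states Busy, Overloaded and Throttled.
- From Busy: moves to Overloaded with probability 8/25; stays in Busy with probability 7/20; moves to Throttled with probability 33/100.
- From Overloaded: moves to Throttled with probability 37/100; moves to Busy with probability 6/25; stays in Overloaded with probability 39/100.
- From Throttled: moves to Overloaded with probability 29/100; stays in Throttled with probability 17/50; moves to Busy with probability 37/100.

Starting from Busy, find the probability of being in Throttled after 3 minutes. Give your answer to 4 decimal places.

Propagate the distribution vector 3 minutes from Busy.
After 0 minutes: (1.0000, 0.0000, 0.0000)
After 1 minute: (0.3500, 0.3200, 0.3300)
After 2 minutes: (0.3214, 0.3325, 0.3461)
After 3 minutes: (0.3203, 0.3329, 0.3468)
P(in Throttled after 3 minutes) = 0.3468

0.3468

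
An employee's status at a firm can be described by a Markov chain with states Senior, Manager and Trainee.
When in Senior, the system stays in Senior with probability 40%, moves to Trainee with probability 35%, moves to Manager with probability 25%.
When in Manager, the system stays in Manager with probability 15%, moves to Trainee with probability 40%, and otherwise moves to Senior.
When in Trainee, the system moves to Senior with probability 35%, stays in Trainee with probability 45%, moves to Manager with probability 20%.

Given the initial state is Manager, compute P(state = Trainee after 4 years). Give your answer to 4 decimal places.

Propagate the distribution vector 4 years from Manager.
After 0 years: (0.0000, 1.0000, 0.0000)
After 1 year: (0.4500, 0.1500, 0.4000)
After 2 years: (0.3875, 0.2150, 0.3975)
After 3 years: (0.3909, 0.2086, 0.4005)
After 4 years: (0.3904, 0.2091, 0.4005)
P(in Trainee after 4 years) = 0.4005

0.4005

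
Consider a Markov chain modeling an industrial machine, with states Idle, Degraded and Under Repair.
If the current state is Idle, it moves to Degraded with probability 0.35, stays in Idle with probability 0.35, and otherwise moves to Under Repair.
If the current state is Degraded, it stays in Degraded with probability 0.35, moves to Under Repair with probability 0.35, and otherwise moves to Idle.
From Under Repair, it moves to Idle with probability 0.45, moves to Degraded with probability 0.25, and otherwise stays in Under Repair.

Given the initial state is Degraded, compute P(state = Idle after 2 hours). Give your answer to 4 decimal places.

Sum over the intermediate state after 1 hour:
P = P(Degraded→Idle)·P(Idle→Idle) + P(Degraded→Degraded)·P(Degraded→Idle) + P(Degraded→Under Repair)·P(Under Repair→Idle)
  = 0.3×0.35 + 0.35×0.3 + 0.35×0.45
  = 0.1050 + 0.1050 + 0.1575 = 0.3675

0.3675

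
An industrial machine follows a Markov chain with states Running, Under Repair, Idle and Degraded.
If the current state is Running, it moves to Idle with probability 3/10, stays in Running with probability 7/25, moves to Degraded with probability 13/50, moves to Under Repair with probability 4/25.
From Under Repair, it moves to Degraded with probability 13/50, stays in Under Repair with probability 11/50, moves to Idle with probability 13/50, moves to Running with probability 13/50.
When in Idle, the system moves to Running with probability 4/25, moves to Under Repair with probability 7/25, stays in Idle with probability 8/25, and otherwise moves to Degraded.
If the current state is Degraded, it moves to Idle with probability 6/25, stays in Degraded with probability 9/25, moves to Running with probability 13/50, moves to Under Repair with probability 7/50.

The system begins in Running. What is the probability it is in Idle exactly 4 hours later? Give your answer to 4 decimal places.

Propagate the distribution vector 4 hours from Running.
After 0 hours: (1.0000, 0.0000, 0.0000, 0.0000)
After 1 hour: (0.2800, 0.1600, 0.3000, 0.2600)
After 2 hours: (0.2356, 0.2004, 0.2840, 0.2800)
After 3 hours: (0.2363, 0.2005, 0.2809, 0.2823)
After 4 hours: (0.2366, 0.2001, 0.2807, 0.2826)
P(in Idle after 4 hours) = 0.2807

0.2807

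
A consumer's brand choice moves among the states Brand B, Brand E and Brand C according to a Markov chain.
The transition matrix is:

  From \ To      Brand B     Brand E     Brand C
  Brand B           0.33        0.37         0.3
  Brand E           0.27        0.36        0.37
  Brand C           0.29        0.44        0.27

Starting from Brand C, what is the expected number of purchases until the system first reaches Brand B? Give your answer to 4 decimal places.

3.5480

Let t(s) be the expected number of purchases to first reach Brand B from state s, with t(Brand B) = 0. Conditioning on the first purchase:
t(Brand E) = 1 + 0.36·t(Brand E) + 0.37·t(Brand C)
t(Brand C) = 1 + 0.44·t(Brand E) + 0.27·t(Brand C)
Solving: t(Brand E) = 3.6137, t(Brand C) = 3.5480.
Expected purchases from Brand C to Brand B: 3.5480.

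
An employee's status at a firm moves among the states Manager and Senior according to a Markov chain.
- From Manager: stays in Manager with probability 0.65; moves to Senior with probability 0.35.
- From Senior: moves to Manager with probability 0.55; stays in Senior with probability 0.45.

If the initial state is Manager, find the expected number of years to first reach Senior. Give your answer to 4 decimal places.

Let t(s) be the expected number of years to first reach Senior from state s, with t(Senior) = 0. Conditioning on the first year:
t(Manager) = 1 + 0.65·t(Manager)
Solving: t(Manager) = 2.8571.
Expected years from Manager to Senior: 2.8571.

2.8571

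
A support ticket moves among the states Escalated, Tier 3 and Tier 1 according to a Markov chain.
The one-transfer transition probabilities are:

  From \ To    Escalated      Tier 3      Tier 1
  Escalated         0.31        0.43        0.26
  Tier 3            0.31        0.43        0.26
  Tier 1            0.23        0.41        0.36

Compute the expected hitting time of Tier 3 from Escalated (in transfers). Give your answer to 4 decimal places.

2.3573

Let t(s) be the expected number of transfers to first reach Tier 3 from state s, with t(Tier 3) = 0. Conditioning on the first transfer:
t(Escalated) = 1 + 0.31·t(Escalated) + 0.26·t(Tier 1)
t(Tier 1) = 1 + 0.23·t(Escalated) + 0.36·t(Tier 1)
Solving: t(Escalated) = 2.3573, t(Tier 1) = 2.4096.
Expected transfers from Escalated to Tier 3: 2.3573.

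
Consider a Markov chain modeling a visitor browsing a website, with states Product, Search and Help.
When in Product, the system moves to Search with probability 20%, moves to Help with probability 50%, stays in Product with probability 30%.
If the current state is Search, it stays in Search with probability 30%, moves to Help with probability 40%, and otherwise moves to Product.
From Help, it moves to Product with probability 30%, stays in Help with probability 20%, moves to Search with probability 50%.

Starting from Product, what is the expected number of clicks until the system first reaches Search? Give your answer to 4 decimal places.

Let t(s) be the expected number of clicks to first reach Search from state s, with t(Search) = 0. Conditioning on the first click:
t(Product) = 1 + 0.3·t(Product) + 0.5·t(Help)
t(Help) = 1 + 0.3·t(Product) + 0.2·t(Help)
Solving: t(Product) = 3.1707, t(Help) = 2.4390.
Expected clicks from Product to Search: 3.1707.

3.1707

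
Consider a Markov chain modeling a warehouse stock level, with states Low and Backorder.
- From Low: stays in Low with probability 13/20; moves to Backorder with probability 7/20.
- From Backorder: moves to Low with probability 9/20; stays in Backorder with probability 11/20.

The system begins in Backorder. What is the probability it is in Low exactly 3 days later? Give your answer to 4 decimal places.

Propagate the distribution vector 3 days from Backorder.
After 0 days: (0.0000, 1.0000)
After 1 day: (0.4500, 0.5500)
After 2 days: (0.5400, 0.4600)
After 3 days: (0.5580, 0.4420)
P(in Low after 3 days) = 0.5580

0.5580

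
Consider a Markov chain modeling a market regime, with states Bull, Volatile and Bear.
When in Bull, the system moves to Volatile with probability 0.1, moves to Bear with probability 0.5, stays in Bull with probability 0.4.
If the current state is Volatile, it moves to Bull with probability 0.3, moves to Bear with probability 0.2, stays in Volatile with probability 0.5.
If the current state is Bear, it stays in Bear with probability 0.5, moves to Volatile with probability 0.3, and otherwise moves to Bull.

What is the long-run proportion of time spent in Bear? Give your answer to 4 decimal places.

Let the stationary distribution be π with π = πP and π_1 + π_2 + π_3 = 1.
π_1 = 0.4·π_1 + 0.3·π_2 + 0.2·π_3
π_2 = 0.1·π_1 + 0.5·π_2 + 0.3·π_3
Solving with the normalization constraint gives π = (0.2879, 0.3030, 0.4091).
So the stationary probability of Bear is 0.4091.

0.4091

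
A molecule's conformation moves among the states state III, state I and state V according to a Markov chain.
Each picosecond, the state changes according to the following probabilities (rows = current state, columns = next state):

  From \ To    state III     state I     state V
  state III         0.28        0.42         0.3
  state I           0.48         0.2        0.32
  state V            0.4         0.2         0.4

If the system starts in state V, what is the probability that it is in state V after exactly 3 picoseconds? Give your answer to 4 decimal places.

Propagate the distribution vector 3 picoseconds from state V.
After 0 picoseconds: (0.0000, 0.0000, 1.0000)
After 1 picosecond: (0.4000, 0.2000, 0.4000)
After 2 picoseconds: (0.3680, 0.2880, 0.3440)
After 3 picoseconds: (0.3789, 0.2810, 0.3402)
P(in state V after 3 picoseconds) = 0.3402

0.3402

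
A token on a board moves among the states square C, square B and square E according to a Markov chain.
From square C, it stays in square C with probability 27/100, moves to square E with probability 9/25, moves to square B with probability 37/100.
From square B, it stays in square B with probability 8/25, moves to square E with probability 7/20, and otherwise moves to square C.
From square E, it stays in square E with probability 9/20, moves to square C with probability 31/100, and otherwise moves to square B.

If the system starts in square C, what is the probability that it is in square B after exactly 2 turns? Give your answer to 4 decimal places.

0.3047

Sum over the intermediate state after 1 turn:
P = P(square C→square C)·P(square C→square B) + P(square C→square B)·P(square B→square B) + P(square C→square E)·P(square E→square B)
  = 0.27×0.37 + 0.37×0.32 + 0.36×0.24
  = 0.0999 + 0.1184 + 0.0864 = 0.3047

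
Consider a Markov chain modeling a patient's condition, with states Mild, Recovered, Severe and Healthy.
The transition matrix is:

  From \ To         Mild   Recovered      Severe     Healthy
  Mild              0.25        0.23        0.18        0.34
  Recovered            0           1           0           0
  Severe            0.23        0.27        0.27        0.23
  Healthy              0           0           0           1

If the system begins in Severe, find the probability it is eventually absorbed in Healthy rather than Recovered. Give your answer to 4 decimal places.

0.4954

Let h(s) be the probability of absorption at Healthy starting from transient state s. Then h(Healthy) = 1 and h(Recovered) = 0. By first-step analysis:
h(Mild) = 0.25·h(Mild) + 0.23·0 + 0.18·h(Severe) + 0.34·1
h(Severe) = 0.23·h(Mild) + 0.27·0 + 0.27·h(Severe) + 0.23·1
Solving: h(Mild) = 0.5722, h(Severe) = 0.4954.
Starting from Severe, the probability is 0.4954.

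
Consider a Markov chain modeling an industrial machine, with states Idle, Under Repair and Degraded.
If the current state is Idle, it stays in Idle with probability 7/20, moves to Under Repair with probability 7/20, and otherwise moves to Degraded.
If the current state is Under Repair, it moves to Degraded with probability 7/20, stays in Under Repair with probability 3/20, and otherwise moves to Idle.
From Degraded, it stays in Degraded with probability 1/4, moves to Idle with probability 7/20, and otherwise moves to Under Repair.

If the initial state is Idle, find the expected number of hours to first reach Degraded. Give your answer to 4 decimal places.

3.1788

Let t(s) be the expected number of hours to first reach Degraded from state s, with t(Degraded) = 0. Conditioning on the first hour:
t(Idle) = 1 + 0.35·t(Idle) + 0.35·t(Under Repair)
t(Under Repair) = 1 + 0.5·t(Idle) + 0.15·t(Under Repair)
Solving: t(Idle) = 3.1788, t(Under Repair) = 3.0464.
Expected hours from Idle to Degraded: 3.1788.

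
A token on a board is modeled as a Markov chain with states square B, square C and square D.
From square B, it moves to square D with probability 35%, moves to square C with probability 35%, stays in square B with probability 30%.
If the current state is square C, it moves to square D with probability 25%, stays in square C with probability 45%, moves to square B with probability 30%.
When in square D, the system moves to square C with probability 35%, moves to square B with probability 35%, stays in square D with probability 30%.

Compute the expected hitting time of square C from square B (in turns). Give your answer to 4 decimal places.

2.8571

Let t(s) be the expected number of turns to first reach square C from state s, with t(square C) = 0. Conditioning on the first turn:
t(square B) = 1 + 0.3·t(square B) + 0.35·t(square D)
t(square D) = 1 + 0.35·t(square B) + 0.3·t(square D)
Solving: t(square B) = 2.8571, t(square D) = 2.8571.
Expected turns from square B to square C: 2.8571.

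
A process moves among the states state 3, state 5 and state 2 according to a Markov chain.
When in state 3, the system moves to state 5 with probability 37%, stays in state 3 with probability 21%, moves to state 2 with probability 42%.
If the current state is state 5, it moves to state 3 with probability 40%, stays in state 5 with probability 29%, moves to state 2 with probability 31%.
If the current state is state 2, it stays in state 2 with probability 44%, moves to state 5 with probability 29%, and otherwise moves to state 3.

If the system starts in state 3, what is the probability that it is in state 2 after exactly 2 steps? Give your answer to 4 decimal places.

0.3877

Sum over the intermediate state after 1 step:
P = P(state 3→state 3)·P(state 3→state 2) + P(state 3→state 5)·P(state 5→state 2) + P(state 3→state 2)·P(state 2→state 2)
  = 0.21×0.42 + 0.37×0.31 + 0.42×0.44
  = 0.0882 + 0.1147 + 0.1848 = 0.3877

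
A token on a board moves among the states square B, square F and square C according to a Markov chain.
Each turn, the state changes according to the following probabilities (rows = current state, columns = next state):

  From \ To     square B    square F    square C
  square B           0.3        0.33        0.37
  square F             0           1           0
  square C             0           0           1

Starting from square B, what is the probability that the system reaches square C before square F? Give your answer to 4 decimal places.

Let h(s) be the probability of absorption at square C starting from transient state s. Then h(square C) = 1 and h(square F) = 0. By first-step analysis:
h(square B) = 0.3·h(square B) + 0.33·0 + 0.37·1
Solving: h(square B) = 0.5286.
Starting from square B, the probability is 0.5286.

0.5286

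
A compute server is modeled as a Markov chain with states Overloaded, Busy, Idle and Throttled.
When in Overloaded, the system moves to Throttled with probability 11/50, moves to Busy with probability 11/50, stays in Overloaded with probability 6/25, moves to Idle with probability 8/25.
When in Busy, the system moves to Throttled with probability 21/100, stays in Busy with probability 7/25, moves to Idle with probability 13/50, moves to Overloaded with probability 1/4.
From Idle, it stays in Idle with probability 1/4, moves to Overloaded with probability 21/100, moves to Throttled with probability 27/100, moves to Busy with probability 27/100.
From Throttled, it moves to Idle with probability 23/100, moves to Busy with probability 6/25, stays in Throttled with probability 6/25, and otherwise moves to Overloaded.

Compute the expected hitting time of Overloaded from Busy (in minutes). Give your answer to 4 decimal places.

4.0119

Let t(s) be the expected number of minutes to first reach Overloaded from state s, with t(Overloaded) = 0. Conditioning on the first minute:
t(Busy) = 1 + 0.28·t(Busy) + 0.26·t(Idle) + 0.21·t(Throttled)
t(Idle) = 1 + 0.27·t(Busy) + 0.25·t(Idle) + 0.27·t(Throttled)
t(Throttled) = 1 + 0.24·t(Busy) + 0.23·t(Idle) + 0.24·t(Throttled)
Solving: t(Busy) = 4.0119, t(Idle) = 4.1607, t(Throttled) = 3.8419.
Expected minutes from Busy to Overloaded: 4.0119.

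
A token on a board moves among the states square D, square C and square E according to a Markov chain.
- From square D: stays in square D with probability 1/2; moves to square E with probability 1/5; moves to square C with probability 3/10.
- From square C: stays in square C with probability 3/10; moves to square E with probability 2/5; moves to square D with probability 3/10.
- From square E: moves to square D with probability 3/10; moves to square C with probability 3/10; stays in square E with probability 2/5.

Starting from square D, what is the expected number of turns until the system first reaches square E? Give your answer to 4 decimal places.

Let t(s) be the expected number of turns to first reach square E from state s, with t(square E) = 0. Conditioning on the first turn:
t(square D) = 1 + 0.5·t(square D) + 0.3·t(square C)
t(square C) = 1 + 0.3·t(square D) + 0.3·t(square C)
Solving: t(square D) = 3.8462, t(square C) = 3.0769.
Expected turns from square D to square E: 3.8462.

3.8462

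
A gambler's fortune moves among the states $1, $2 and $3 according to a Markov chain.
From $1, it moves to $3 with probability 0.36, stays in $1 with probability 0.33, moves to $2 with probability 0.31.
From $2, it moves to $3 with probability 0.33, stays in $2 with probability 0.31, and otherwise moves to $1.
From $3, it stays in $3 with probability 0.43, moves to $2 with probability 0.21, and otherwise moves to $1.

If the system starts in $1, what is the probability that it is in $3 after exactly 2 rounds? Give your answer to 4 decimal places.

Sum over the intermediate state after 1 round:
P = P($1→$1)·P($1→$3) + P($1→$2)·P($2→$3) + P($1→$3)·P($3→$3)
  = 0.33×0.36 + 0.31×0.33 + 0.36×0.43
  = 0.1188 + 0.1023 + 0.1548 = 0.3759

0.3759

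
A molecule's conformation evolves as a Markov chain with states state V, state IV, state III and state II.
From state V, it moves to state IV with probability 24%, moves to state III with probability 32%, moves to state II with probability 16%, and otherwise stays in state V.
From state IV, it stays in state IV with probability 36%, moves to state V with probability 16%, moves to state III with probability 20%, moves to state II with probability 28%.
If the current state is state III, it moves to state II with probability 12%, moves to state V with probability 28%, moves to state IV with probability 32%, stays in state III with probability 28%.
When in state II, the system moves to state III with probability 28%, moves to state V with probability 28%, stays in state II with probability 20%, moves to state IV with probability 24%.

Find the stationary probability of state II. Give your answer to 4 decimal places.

0.1927

Let the stationary distribution be π with π = πP and π_1 + π_2 + π_3 + π_4 = 1.
π_1 = 0.28·π_1 + 0.16·π_2 + 0.28·π_3 + 0.28·π_4
π_2 = 0.24·π_1 + 0.36·π_2 + 0.32·π_3 + 0.24·π_4
π_3 = 0.32·π_1 + 0.2·π_2 + 0.28·π_3 + 0.28·π_4
Solving with the normalization constraint gives π = (0.2444, 0.2969, 0.2660, 0.1927).
So the stationary probability of state II is 0.1927.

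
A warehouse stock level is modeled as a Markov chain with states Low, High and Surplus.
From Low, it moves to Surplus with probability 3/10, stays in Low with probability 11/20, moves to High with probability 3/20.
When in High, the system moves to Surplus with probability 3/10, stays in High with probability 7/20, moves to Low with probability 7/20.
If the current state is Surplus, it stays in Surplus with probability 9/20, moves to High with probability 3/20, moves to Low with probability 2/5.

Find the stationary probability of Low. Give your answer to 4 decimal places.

Let the stationary distribution be π with π = πP and π_1 + π_2 + π_3 = 1.
π_1 = 0.55·π_1 + 0.35·π_2 + 0.4·π_3
π_2 = 0.15·π_1 + 0.35·π_2 + 0.15·π_3
Solving with the normalization constraint gives π = (0.4596, 0.1875, 0.3529).
So the stationary probability of Low is 0.4596.

0.4596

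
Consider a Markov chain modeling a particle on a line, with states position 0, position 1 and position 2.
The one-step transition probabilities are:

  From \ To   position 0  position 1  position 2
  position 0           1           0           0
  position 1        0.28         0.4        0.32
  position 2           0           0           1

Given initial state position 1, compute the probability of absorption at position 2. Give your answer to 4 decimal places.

Let h(s) be the probability of absorption at position 2 starting from transient state s. Then h(position 2) = 1 and h(position 0) = 0. By first-step analysis:
h(position 1) = 0.28·0 + 0.4·h(position 1) + 0.32·1
Solving: h(position 1) = 0.5333.
Starting from position 1, the probability is 0.5333.

0.5333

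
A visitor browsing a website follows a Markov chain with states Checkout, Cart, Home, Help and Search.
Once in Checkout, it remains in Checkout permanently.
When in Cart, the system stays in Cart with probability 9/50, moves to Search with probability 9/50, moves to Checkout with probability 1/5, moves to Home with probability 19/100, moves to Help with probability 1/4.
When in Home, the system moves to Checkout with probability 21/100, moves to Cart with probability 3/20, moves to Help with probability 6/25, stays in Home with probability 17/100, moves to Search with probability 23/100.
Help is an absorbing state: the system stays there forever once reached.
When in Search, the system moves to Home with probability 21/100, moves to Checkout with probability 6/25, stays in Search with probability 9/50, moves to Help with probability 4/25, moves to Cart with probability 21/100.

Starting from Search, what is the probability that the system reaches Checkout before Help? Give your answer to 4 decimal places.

0.5396

Let h(s) be the probability of absorption at Checkout starting from transient state s. Then h(Checkout) = 1 and h(Help) = 0. By first-step analysis:
h(Cart) = 0.2·1 + 0.18·h(Cart) + 0.19·h(Home) + 0.25·0 + 0.18·h(Search)
h(Home) = 0.21·1 + 0.15·h(Cart) + 0.17·h(Home) + 0.24·0 + 0.23·h(Search)
h(Search) = 0.24·1 + 0.21·h(Cart) + 0.21·h(Home) + 0.16·0 + 0.18·h(Search)
Solving: h(Cart) = 0.4755, h(Home) = 0.4885, h(Search) = 0.5396.
Starting from Search, the probability is 0.5396.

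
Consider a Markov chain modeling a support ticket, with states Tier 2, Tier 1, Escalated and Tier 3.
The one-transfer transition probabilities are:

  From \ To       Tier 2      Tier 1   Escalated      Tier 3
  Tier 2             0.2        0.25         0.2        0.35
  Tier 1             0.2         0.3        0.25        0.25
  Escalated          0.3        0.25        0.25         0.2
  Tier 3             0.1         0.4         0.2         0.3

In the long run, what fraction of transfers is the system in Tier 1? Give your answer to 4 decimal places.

0.3061

Let the stationary distribution be π with π = πP and π_1 + π_2 + π_3 + π_4 = 1.
π_1 = 0.2·π_1 + 0.2·π_2 + 0.3·π_3 + 0.1·π_4
π_2 = 0.25·π_1 + 0.3·π_2 + 0.25·π_3 + 0.4·π_4
π_3 = 0.2·π_1 + 0.25·π_2 + 0.25·π_3 + 0.2·π_4
Solving with the normalization constraint gives π = (0.1955, 0.3061, 0.2266, 0.2718).
So the stationary probability of Tier 1 is 0.3061.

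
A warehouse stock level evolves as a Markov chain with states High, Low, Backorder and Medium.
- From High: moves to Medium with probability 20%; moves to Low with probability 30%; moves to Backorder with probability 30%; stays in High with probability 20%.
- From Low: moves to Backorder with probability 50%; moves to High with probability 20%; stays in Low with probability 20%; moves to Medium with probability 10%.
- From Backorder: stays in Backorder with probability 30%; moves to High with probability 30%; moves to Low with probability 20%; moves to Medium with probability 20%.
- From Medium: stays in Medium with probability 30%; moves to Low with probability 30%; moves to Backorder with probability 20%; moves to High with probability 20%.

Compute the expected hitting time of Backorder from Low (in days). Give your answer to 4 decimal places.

Let t(s) be the expected number of days to first reach Backorder from state s, with t(Backorder) = 0. Conditioning on the first day:
t(High) = 1 + 0.2·t(High) + 0.3·t(Low) + 0.2·t(Medium)
t(Low) = 1 + 0.2·t(High) + 0.2·t(Low) + 0.1·t(Medium)
t(Medium) = 1 + 0.2·t(High) + 0.3·t(Low) + 0.3·t(Medium)
Solving: t(High) = 2.9819, t(Low) = 2.4096, t(Medium) = 3.3133.
Expected days from Low to Backorder: 2.4096.

2.4096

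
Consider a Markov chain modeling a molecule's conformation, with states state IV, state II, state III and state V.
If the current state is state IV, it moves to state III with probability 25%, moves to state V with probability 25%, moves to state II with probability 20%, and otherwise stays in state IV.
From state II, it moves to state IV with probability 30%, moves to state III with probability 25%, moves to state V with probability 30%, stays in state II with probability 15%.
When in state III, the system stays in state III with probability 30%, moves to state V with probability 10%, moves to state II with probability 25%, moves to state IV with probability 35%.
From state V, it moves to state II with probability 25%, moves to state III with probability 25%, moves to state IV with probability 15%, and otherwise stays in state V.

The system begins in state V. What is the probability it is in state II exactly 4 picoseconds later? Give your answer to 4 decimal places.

Propagate the distribution vector 4 picoseconds from state V.
After 0 picoseconds: (0.0000, 0.0000, 0.0000, 1.0000)
After 1 picosecond: (0.1500, 0.2500, 0.2500, 0.3500)
After 2 picoseconds: (0.2600, 0.2175, 0.2625, 0.2600)
After 3 picoseconds: (0.2741, 0.2153, 0.2631, 0.2475)
After 4 picoseconds: (0.2760, 0.2148, 0.2632, 0.2460)
P(in state II after 4 picoseconds) = 0.2148

0.2148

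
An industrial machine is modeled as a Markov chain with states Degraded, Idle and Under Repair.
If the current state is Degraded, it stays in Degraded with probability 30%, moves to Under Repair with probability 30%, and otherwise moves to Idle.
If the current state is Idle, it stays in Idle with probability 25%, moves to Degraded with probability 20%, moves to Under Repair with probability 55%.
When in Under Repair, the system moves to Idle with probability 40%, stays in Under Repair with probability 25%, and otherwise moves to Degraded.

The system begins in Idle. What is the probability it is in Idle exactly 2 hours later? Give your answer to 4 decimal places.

0.3625

Sum over the intermediate state after 1 hour:
P = P(Idle→Degraded)·P(Degraded→Idle) + P(Idle→Idle)·P(Idle→Idle) + P(Idle→Under Repair)·P(Under Repair→Idle)
  = 0.2×0.4 + 0.25×0.25 + 0.55×0.4
  = 0.0800 + 0.0625 + 0.2200 = 0.3625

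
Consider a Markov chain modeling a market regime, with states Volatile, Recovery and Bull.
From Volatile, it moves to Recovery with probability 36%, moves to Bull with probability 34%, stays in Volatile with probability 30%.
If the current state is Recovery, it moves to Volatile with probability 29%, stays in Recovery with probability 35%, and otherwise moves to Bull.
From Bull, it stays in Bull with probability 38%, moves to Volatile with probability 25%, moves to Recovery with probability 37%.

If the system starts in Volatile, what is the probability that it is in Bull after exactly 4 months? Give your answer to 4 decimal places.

0.3617

Propagate the distribution vector 4 months from Volatile.
After 0 months: (1.0000, 0.0000, 0.0000)
After 1 month: (0.3000, 0.3600, 0.3400)
After 2 months: (0.2794, 0.3598, 0.3608)
After 3 months: (0.2784, 0.3600, 0.3616)
After 4 months: (0.2783, 0.3600, 0.3617)
P(in Bull after 4 months) = 0.3617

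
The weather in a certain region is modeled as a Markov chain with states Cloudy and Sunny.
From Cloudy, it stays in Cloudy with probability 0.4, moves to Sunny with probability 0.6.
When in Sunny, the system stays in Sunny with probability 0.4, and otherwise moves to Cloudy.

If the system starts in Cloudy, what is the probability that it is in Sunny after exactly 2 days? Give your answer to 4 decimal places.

Sum over the intermediate state after 1 day:
P = P(Cloudy→Cloudy)·P(Cloudy→Sunny) + P(Cloudy→Sunny)·P(Sunny→Sunny)
  = 0.4×0.6 + 0.6×0.4
  = 0.2400 + 0.2400 = 0.4800

0.4800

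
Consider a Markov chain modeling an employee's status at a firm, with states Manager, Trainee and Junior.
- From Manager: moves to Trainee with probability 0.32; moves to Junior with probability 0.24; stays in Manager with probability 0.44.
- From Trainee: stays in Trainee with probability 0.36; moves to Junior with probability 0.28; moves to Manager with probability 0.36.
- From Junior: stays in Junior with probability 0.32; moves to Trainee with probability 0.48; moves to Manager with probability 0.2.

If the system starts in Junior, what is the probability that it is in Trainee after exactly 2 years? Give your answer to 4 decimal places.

0.3904

Sum over the intermediate state after 1 year:
P = P(Junior→Manager)·P(Manager→Trainee) + P(Junior→Trainee)·P(Trainee→Trainee) + P(Junior→Junior)·P(Junior→Trainee)
  = 0.2×0.32 + 0.48×0.36 + 0.32×0.48
  = 0.0640 + 0.1728 + 0.1536 = 0.3904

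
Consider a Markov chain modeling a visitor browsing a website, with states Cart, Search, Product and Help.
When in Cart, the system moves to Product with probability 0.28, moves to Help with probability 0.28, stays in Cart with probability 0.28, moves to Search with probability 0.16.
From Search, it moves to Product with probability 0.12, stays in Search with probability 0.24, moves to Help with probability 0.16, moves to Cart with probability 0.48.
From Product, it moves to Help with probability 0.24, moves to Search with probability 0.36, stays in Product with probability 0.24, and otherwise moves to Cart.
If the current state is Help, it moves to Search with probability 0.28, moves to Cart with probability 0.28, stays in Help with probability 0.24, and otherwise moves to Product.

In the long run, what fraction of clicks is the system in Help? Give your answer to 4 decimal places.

Let the stationary distribution be π with π = πP and π_1 + π_2 + π_3 + π_4 = 1.
π_1 = 0.28·π_1 + 0.48·π_2 + 0.16·π_3 + 0.28·π_4
π_2 = 0.16·π_1 + 0.24·π_2 + 0.36·π_3 + 0.28·π_4
π_3 = 0.28·π_1 + 0.12·π_2 + 0.24·π_3 + 0.2·π_4
Solving with the normalization constraint gives π = (0.3046, 0.2505, 0.2128, 0.2321).
So the stationary probability of Help is 0.2321.

0.2321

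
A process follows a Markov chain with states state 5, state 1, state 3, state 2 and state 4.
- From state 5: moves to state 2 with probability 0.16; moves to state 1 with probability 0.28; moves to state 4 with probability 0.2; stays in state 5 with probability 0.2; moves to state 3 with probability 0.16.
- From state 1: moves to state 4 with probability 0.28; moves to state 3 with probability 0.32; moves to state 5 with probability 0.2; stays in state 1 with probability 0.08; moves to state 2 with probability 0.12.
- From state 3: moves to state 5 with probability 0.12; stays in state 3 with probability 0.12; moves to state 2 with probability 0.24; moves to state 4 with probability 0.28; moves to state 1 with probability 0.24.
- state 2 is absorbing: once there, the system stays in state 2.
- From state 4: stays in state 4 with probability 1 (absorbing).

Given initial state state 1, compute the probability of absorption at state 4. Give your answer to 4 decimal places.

0.6294

Let h(s) be the probability of absorption at state 4 starting from transient state s. Then h(state 4) = 1 and h(state 2) = 0. By first-step analysis:
h(state 5) = 0.2·h(state 5) + 0.28·h(state 1) + 0.16·h(state 3) + 0.16·0 + 0.2·1
h(state 1) = 0.2·h(state 5) + 0.08·h(state 1) + 0.32·h(state 3) + 0.12·0 + 0.28·1
h(state 3) = 0.12·h(state 5) + 0.24·h(state 1) + 0.12·h(state 3) + 0.24·0 + 0.28·1
Solving: h(state 5) = 0.5842, h(state 1) = 0.6294, h(state 3) = 0.5695.
Starting from state 1, the probability is 0.6294.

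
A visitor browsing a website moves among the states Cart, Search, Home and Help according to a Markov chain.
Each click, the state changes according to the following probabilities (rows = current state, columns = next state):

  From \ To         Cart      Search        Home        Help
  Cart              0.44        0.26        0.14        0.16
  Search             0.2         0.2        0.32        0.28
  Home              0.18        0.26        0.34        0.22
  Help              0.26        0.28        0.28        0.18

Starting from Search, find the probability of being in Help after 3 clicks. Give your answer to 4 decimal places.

0.2114

Propagate the distribution vector 3 clicks from Search.
After 0 clicks: (0.0000, 1.0000, 0.0000, 0.0000)
After 1 click: (0.2000, 0.2000, 0.3200, 0.2800)
After 2 clicks: (0.2584, 0.2536, 0.2792, 0.2088)
After 3 clicks: (0.2690, 0.2490, 0.2707, 0.2114)
P(in Help after 3 clicks) = 0.2114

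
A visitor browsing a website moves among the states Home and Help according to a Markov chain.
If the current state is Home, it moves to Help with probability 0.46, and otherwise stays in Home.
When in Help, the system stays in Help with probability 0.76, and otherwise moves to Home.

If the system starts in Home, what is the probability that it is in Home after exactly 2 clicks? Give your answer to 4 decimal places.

Sum over the intermediate state after 1 click:
P = P(Home→Home)·P(Home→Home) + P(Home→Help)·P(Help→Home)
  = 0.54×0.54 + 0.46×0.24
  = 0.2916 + 0.1104 = 0.4020

0.4020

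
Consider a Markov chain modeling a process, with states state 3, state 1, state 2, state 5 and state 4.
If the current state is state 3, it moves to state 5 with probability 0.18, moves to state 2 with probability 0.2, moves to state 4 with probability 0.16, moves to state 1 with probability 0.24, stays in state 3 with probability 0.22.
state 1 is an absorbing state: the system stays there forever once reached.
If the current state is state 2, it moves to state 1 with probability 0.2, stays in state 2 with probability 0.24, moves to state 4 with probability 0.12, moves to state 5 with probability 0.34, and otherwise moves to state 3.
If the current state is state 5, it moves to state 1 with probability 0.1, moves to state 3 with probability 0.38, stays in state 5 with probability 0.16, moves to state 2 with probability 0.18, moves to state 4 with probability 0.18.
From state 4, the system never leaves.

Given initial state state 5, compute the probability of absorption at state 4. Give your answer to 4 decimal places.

0.5056

Let h(s) be the probability of absorption at state 4 starting from transient state s. Then h(state 4) = 1 and h(state 1) = 0. By first-step analysis:
h(state 3) = 0.22·h(state 3) + 0.24·0 + 0.2·h(state 2) + 0.18·h(state 5) + 0.16·1
h(state 2) = 0.1·h(state 3) + 0.2·0 + 0.24·h(state 2) + 0.34·h(state 5) + 0.12·1
h(state 5) = 0.38·h(state 3) + 0.1·0 + 0.18·h(state 2) + 0.16·h(state 5) + 0.18·1
Solving: h(state 3) = 0.4350, h(state 2) = 0.4413, h(state 5) = 0.5056.
Starting from state 5, the probability is 0.5056.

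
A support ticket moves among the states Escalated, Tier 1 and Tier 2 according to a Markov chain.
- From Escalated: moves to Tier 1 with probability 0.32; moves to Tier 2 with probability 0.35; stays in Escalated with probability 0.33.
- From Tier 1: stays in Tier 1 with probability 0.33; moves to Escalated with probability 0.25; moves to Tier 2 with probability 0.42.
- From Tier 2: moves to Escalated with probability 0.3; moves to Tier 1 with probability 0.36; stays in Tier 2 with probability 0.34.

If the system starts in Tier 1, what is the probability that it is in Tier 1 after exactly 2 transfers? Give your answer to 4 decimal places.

Sum over the intermediate state after 1 transfer:
P = P(Tier 1→Escalated)·P(Escalated→Tier 1) + P(Tier 1→Tier 1)·P(Tier 1→Tier 1) + P(Tier 1→Tier 2)·P(Tier 2→Tier 1)
  = 0.25×0.32 + 0.33×0.33 + 0.42×0.36
  = 0.0800 + 0.1089 + 0.1512 = 0.3401

0.3401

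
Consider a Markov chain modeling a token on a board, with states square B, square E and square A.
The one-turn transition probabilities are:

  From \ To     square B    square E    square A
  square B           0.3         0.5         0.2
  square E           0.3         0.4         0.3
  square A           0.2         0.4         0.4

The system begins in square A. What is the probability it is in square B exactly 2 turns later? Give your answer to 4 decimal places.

Sum over the intermediate state after 1 turn:
P = P(square A→square B)·P(square B→square B) + P(square A→square E)·P(square E→square B) + P(square A→square A)·P(square A→square B)
  = 0.2×0.3 + 0.4×0.3 + 0.4×0.2
  = 0.0600 + 0.1200 + 0.0800 = 0.2600

0.2600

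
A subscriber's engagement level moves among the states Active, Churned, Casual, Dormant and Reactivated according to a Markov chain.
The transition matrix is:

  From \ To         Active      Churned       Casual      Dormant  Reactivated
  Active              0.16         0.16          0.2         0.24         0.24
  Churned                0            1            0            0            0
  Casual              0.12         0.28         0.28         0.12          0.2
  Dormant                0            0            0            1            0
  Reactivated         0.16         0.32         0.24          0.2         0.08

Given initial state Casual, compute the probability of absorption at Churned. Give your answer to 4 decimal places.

0.6432

Let h(s) be the probability of absorption at Churned starting from transient state s. Then h(Churned) = 1 and h(Dormant) = 0. By first-step analysis:
h(Active) = 0.16·h(Active) + 0.16·1 + 0.2·h(Casual) + 0.24·0 + 0.24·h(Reactivated)
h(Casual) = 0.12·h(Active) + 0.28·1 + 0.28·h(Casual) + 0.12·0 + 0.2·h(Reactivated)
h(Reactivated) = 0.16·h(Active) + 0.32·1 + 0.24·h(Casual) + 0.2·0 + 0.08·h(Reactivated)
Solving: h(Active) = 0.5166, h(Casual) = 0.6432, h(Reactivated) = 0.6055.
Starting from Casual, the probability is 0.6432.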